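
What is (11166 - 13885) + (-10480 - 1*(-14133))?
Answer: 934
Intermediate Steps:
(11166 - 13885) + (-10480 - 1*(-14133)) = -2719 + (-10480 + 14133) = -2719 + 3653 = 934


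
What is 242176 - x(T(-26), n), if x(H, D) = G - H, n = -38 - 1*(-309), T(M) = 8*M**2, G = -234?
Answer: 247818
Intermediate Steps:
n = 271 (n = -38 + 309 = 271)
x(H, D) = -234 - H
242176 - x(T(-26), n) = 242176 - (-234 - 8*(-26)**2) = 242176 - (-234 - 8*676) = 242176 - (-234 - 1*5408) = 242176 - (-234 - 5408) = 242176 - 1*(-5642) = 242176 + 5642 = 247818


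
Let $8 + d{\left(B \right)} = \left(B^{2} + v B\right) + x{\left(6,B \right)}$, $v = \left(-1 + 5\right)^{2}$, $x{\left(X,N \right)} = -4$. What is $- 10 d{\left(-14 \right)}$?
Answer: $400$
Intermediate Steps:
$v = 16$ ($v = 4^{2} = 16$)
$d{\left(B \right)} = -12 + B^{2} + 16 B$ ($d{\left(B \right)} = -8 - \left(4 - B^{2} - 16 B\right) = -8 + \left(-4 + B^{2} + 16 B\right) = -12 + B^{2} + 16 B$)
$- 10 d{\left(-14 \right)} = - 10 \left(-12 + \left(-14\right)^{2} + 16 \left(-14\right)\right) = - 10 \left(-12 + 196 - 224\right) = \left(-10\right) \left(-40\right) = 400$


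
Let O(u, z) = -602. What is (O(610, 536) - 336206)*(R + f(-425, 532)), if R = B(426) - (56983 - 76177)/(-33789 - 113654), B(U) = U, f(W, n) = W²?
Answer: -8990982926250392/147443 ≈ -6.0979e+10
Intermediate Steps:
R = 62791524/147443 (R = 426 - (56983 - 76177)/(-33789 - 113654) = 426 - (-19194)/(-147443) = 426 - (-19194)*(-1)/147443 = 426 - 1*19194/147443 = 426 - 19194/147443 = 62791524/147443 ≈ 425.87)
(O(610, 536) - 336206)*(R + f(-425, 532)) = (-602 - 336206)*(62791524/147443 + (-425)²) = -336808*(62791524/147443 + 180625) = -336808*26694683399/147443 = -8990982926250392/147443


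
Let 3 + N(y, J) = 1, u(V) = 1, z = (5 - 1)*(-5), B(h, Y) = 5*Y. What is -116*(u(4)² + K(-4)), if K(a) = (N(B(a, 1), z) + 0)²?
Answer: -580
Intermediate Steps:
z = -20 (z = 4*(-5) = -20)
N(y, J) = -2 (N(y, J) = -3 + 1 = -2)
K(a) = 4 (K(a) = (-2 + 0)² = (-2)² = 4)
-116*(u(4)² + K(-4)) = -116*(1² + 4) = -116*(1 + 4) = -116*5 = -580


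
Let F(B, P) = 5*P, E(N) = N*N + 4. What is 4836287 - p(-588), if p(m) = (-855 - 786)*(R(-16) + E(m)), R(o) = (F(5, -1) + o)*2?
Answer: 572139833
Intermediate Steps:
E(N) = 4 + N**2 (E(N) = N**2 + 4 = 4 + N**2)
R(o) = -10 + 2*o (R(o) = (5*(-1) + o)*2 = (-5 + o)*2 = -10 + 2*o)
p(m) = 62358 - 1641*m**2 (p(m) = (-855 - 786)*((-10 + 2*(-16)) + (4 + m**2)) = -1641*((-10 - 32) + (4 + m**2)) = -1641*(-42 + (4 + m**2)) = -1641*(-38 + m**2) = 62358 - 1641*m**2)
4836287 - p(-588) = 4836287 - (62358 - 1641*(-588)**2) = 4836287 - (62358 - 1641*345744) = 4836287 - (62358 - 567365904) = 4836287 - 1*(-567303546) = 4836287 + 567303546 = 572139833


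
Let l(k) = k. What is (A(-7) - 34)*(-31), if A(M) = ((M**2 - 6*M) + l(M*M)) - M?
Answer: -3503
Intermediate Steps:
A(M) = -7*M + 2*M**2 (A(M) = ((M**2 - 6*M) + M*M) - M = ((M**2 - 6*M) + M**2) - M = (-6*M + 2*M**2) - M = -7*M + 2*M**2)
(A(-7) - 34)*(-31) = (-7*(-7 + 2*(-7)) - 34)*(-31) = (-7*(-7 - 14) - 34)*(-31) = (-7*(-21) - 34)*(-31) = (147 - 34)*(-31) = 113*(-31) = -3503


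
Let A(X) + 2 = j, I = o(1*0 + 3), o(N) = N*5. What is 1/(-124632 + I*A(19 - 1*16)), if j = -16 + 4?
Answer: -1/124842 ≈ -8.0101e-6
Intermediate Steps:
o(N) = 5*N
I = 15 (I = 5*(1*0 + 3) = 5*(0 + 3) = 5*3 = 15)
j = -12
A(X) = -14 (A(X) = -2 - 12 = -14)
1/(-124632 + I*A(19 - 1*16)) = 1/(-124632 + 15*(-14)) = 1/(-124632 - 210) = 1/(-124842) = -1/124842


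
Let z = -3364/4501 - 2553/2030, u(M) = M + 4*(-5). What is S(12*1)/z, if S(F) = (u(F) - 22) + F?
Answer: 3356460/373877 ≈ 8.9774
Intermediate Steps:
u(M) = -20 + M (u(M) = M - 20 = -20 + M)
z = -373877/186470 (z = -3364*1/4501 - 2553*1/2030 = -3364/4501 - 2553/2030 = -373877/186470 ≈ -2.0050)
S(F) = -42 + 2*F (S(F) = ((-20 + F) - 22) + F = (-42 + F) + F = -42 + 2*F)
S(12*1)/z = (-42 + 2*(12*1))/(-373877/186470) = (-42 + 2*12)*(-186470/373877) = (-42 + 24)*(-186470/373877) = -18*(-186470/373877) = 3356460/373877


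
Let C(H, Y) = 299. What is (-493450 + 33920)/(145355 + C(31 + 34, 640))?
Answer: -229765/72827 ≈ -3.1549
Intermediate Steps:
(-493450 + 33920)/(145355 + C(31 + 34, 640)) = (-493450 + 33920)/(145355 + 299) = -459530/145654 = -459530*1/145654 = -229765/72827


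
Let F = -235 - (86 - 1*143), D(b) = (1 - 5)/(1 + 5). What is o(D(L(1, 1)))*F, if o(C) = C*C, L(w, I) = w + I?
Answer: -712/9 ≈ -79.111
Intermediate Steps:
L(w, I) = I + w
D(b) = -⅔ (D(b) = -4/6 = -4*⅙ = -⅔)
F = -178 (F = -235 - (86 - 143) = -235 - 1*(-57) = -235 + 57 = -178)
o(C) = C²
o(D(L(1, 1)))*F = (-⅔)²*(-178) = (4/9)*(-178) = -712/9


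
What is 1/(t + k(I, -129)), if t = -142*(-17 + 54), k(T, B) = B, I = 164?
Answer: -1/5383 ≈ -0.00018577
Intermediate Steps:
t = -5254 (t = -142*37 = -5254)
1/(t + k(I, -129)) = 1/(-5254 - 129) = 1/(-5383) = -1/5383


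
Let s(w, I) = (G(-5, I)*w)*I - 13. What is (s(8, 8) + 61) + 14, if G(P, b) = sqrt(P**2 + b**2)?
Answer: 62 + 64*sqrt(89) ≈ 665.77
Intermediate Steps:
s(w, I) = -13 + I*w*sqrt(25 + I**2) (s(w, I) = (sqrt((-5)**2 + I**2)*w)*I - 13 = (sqrt(25 + I**2)*w)*I - 13 = (w*sqrt(25 + I**2))*I - 13 = I*w*sqrt(25 + I**2) - 13 = -13 + I*w*sqrt(25 + I**2))
(s(8, 8) + 61) + 14 = ((-13 + 8*8*sqrt(25 + 8**2)) + 61) + 14 = ((-13 + 8*8*sqrt(25 + 64)) + 61) + 14 = ((-13 + 8*8*sqrt(89)) + 61) + 14 = ((-13 + 64*sqrt(89)) + 61) + 14 = (48 + 64*sqrt(89)) + 14 = 62 + 64*sqrt(89)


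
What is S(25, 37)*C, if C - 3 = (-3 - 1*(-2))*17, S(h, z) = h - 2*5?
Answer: -210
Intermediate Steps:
S(h, z) = -10 + h (S(h, z) = h - 10 = -10 + h)
C = -14 (C = 3 + (-3 - 1*(-2))*17 = 3 + (-3 + 2)*17 = 3 - 1*17 = 3 - 17 = -14)
S(25, 37)*C = (-10 + 25)*(-14) = 15*(-14) = -210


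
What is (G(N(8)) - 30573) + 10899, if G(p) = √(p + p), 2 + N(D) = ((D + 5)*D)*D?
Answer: -19674 + 2*√415 ≈ -19633.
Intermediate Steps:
N(D) = -2 + D²*(5 + D) (N(D) = -2 + ((D + 5)*D)*D = -2 + ((5 + D)*D)*D = -2 + (D*(5 + D))*D = -2 + D²*(5 + D))
G(p) = √2*√p (G(p) = √(2*p) = √2*√p)
(G(N(8)) - 30573) + 10899 = (√2*√(-2 + 8³ + 5*8²) - 30573) + 10899 = (√2*√(-2 + 512 + 5*64) - 30573) + 10899 = (√2*√(-2 + 512 + 320) - 30573) + 10899 = (√2*√830 - 30573) + 10899 = (2*√415 - 30573) + 10899 = (-30573 + 2*√415) + 10899 = -19674 + 2*√415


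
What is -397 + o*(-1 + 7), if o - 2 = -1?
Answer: -391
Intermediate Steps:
o = 1 (o = 2 - 1 = 1)
-397 + o*(-1 + 7) = -397 + 1*(-1 + 7) = -397 + 1*6 = -397 + 6 = -391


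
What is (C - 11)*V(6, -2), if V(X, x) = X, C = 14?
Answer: 18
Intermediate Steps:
(C - 11)*V(6, -2) = (14 - 11)*6 = 3*6 = 18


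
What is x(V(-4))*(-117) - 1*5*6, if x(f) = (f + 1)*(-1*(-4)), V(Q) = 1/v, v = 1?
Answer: -966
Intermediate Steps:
V(Q) = 1 (V(Q) = 1/1 = 1)
x(f) = 4 + 4*f (x(f) = (1 + f)*4 = 4 + 4*f)
x(V(-4))*(-117) - 1*5*6 = (4 + 4*1)*(-117) - 1*5*6 = (4 + 4)*(-117) - 5*6 = 8*(-117) - 30 = -936 - 30 = -966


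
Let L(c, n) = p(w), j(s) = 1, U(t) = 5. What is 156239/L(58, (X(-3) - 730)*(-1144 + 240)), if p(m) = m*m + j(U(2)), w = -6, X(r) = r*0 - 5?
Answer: 156239/37 ≈ 4222.7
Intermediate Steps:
X(r) = -5 (X(r) = 0 - 5 = -5)
p(m) = 1 + m**2 (p(m) = m*m + 1 = m**2 + 1 = 1 + m**2)
L(c, n) = 37 (L(c, n) = 1 + (-6)**2 = 1 + 36 = 37)
156239/L(58, (X(-3) - 730)*(-1144 + 240)) = 156239/37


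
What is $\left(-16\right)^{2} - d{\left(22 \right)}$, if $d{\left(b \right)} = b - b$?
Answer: $256$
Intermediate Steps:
$d{\left(b \right)} = 0$
$\left(-16\right)^{2} - d{\left(22 \right)} = \left(-16\right)^{2} - 0 = 256 + 0 = 256$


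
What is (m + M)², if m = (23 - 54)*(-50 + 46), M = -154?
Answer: 900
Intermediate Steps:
m = 124 (m = -31*(-4) = 124)
(m + M)² = (124 - 154)² = (-30)² = 900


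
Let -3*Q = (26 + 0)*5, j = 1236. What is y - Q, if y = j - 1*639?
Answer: 1921/3 ≈ 640.33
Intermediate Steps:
Q = -130/3 (Q = -(26 + 0)*5/3 = -26*5/3 = -1/3*130 = -130/3 ≈ -43.333)
y = 597 (y = 1236 - 1*639 = 1236 - 639 = 597)
y - Q = 597 - 1*(-130/3) = 597 + 130/3 = 1921/3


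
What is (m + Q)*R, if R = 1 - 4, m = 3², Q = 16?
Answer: -75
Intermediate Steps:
m = 9
R = -3
(m + Q)*R = (9 + 16)*(-3) = 25*(-3) = -75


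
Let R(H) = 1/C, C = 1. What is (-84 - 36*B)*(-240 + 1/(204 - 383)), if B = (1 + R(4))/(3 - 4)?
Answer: 515532/179 ≈ 2880.1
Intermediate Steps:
R(H) = 1 (R(H) = 1/1 = 1)
B = -2 (B = (1 + 1)/(3 - 4) = 2/(-1) = 2*(-1) = -2)
(-84 - 36*B)*(-240 + 1/(204 - 383)) = (-84 - 36*(-2))*(-240 + 1/(204 - 383)) = (-84 + 72)*(-240 + 1/(-179)) = -12*(-240 - 1/179) = -12*(-42961/179) = 515532/179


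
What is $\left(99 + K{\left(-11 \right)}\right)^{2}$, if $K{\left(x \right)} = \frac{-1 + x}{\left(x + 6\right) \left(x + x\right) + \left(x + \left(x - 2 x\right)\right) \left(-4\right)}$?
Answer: $\frac{29582721}{3025} \approx 9779.4$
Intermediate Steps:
$K{\left(x \right)} = \frac{-1 + x}{2 x \left(6 + x\right)}$ ($K{\left(x \right)} = \frac{-1 + x}{\left(6 + x\right) 2 x + \left(x - x\right) \left(-4\right)} = \frac{-1 + x}{2 x \left(6 + x\right) + 0 \left(-4\right)} = \frac{-1 + x}{2 x \left(6 + x\right) + 0} = \frac{-1 + x}{2 x \left(6 + x\right)}$)
$\left(99 + K{\left(-11 \right)}\right)^{2} = \left(99 + \frac{-1 - 11}{2 \left(-11\right) \left(6 - 11\right)}\right)^{2} = \left(99 + \frac{1}{2} \left(- \frac{1}{11}\right) \frac{1}{-5} \left(-12\right)\right)^{2} = \left(99 + \frac{1}{2} \left(- \frac{1}{11}\right) \left(- \frac{1}{5}\right) \left(-12\right)\right)^{2} = \left(99 - \frac{6}{55}\right)^{2} = \left(\frac{5439}{55}\right)^{2} = \frac{29582721}{3025}$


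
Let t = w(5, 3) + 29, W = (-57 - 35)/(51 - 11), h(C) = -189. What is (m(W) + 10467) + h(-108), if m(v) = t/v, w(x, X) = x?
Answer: 236054/23 ≈ 10263.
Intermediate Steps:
W = -23/10 (W = -92/40 = -92*1/40 = -23/10 ≈ -2.3000)
t = 34 (t = 5 + 29 = 34)
m(v) = 34/v
(m(W) + 10467) + h(-108) = (34/(-23/10) + 10467) - 189 = (34*(-10/23) + 10467) - 189 = (-340/23 + 10467) - 189 = 240401/23 - 189 = 236054/23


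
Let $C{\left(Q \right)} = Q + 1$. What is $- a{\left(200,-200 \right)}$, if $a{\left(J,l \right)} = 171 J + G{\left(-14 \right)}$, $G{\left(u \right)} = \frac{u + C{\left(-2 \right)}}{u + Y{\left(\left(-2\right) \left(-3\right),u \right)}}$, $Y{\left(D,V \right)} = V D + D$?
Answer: $- \frac{3146415}{92} \approx -34200.0$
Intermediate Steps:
$C{\left(Q \right)} = 1 + Q$
$Y{\left(D,V \right)} = D + D V$ ($Y{\left(D,V \right)} = D V + D = D + D V$)
$G{\left(u \right)} = \frac{-1 + u}{6 + 7 u}$ ($G{\left(u \right)} = \frac{u + \left(1 - 2\right)}{u + \left(-2\right) \left(-3\right) \left(1 + u\right)} = \frac{u - 1}{u + 6 \left(1 + u\right)} = \frac{-1 + u}{u + \left(6 + 6 u\right)} = \frac{-1 + u}{6 + 7 u}$)
$a{\left(J,l \right)} = \frac{15}{92} + 171 J$ ($a{\left(J,l \right)} = 171 J + \frac{-1 - 14}{6 + 7 \left(-14\right)} = 171 J + \frac{1}{6 - 98} \left(-15\right) = 171 J + \frac{1}{-92} \left(-15\right) = 171 J - - \frac{15}{92} = 171 J + \frac{15}{92} = \frac{15}{92} + 171 J$)
$- a{\left(200,-200 \right)} = - (\frac{15}{92} + 171 \cdot 200) = - (\frac{15}{92} + 34200) = \left(-1\right) \frac{3146415}{92} = - \frac{3146415}{92}$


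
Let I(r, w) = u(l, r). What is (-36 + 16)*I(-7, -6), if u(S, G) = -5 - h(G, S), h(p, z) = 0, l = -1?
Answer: 100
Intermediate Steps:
u(S, G) = -5 (u(S, G) = -5 - 1*0 = -5 + 0 = -5)
I(r, w) = -5
(-36 + 16)*I(-7, -6) = (-36 + 16)*(-5) = -20*(-5) = 100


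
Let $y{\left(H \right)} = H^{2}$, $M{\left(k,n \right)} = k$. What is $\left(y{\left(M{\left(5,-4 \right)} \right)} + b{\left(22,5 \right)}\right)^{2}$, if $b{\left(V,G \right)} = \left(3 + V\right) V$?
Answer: $330625$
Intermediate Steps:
$b{\left(V,G \right)} = V \left(3 + V\right)$
$\left(y{\left(M{\left(5,-4 \right)} \right)} + b{\left(22,5 \right)}\right)^{2} = \left(5^{2} + 22 \left(3 + 22\right)\right)^{2} = \left(25 + 22 \cdot 25\right)^{2} = \left(25 + 550\right)^{2} = 575^{2} = 330625$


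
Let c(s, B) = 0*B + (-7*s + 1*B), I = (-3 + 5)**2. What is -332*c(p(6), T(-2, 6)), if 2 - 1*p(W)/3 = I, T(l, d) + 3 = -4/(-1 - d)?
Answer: -91964/7 ≈ -13138.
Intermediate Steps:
I = 4 (I = 2**2 = 4)
T(l, d) = -3 - 4/(-1 - d)
p(W) = -6 (p(W) = 6 - 3*4 = 6 - 12 = -6)
c(s, B) = B - 7*s (c(s, B) = 0 + (-7*s + B) = 0 + (B - 7*s) = B - 7*s)
-332*c(p(6), T(-2, 6)) = -332*((1 - 3*6)/(1 + 6) - 7*(-6)) = -332*((1 - 18)/7 + 42) = -332*((1/7)*(-17) + 42) = -332*(-17/7 + 42) = -332*277/7 = -91964/7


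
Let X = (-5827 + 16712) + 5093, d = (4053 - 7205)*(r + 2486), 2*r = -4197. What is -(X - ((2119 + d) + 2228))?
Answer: -1233031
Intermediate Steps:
r = -4197/2 (r = (½)*(-4197) = -4197/2 ≈ -2098.5)
d = -1221400 (d = (4053 - 7205)*(-4197/2 + 2486) = -3152*775/2 = -1221400)
X = 15978 (X = 10885 + 5093 = 15978)
-(X - ((2119 + d) + 2228)) = -(15978 - ((2119 - 1221400) + 2228)) = -(15978 - (-1219281 + 2228)) = -(15978 - 1*(-1217053)) = -(15978 + 1217053) = -1*1233031 = -1233031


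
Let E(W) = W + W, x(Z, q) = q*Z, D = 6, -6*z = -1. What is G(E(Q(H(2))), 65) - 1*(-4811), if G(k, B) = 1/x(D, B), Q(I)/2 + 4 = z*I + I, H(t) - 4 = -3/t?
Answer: 1876291/390 ≈ 4811.0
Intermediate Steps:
z = ⅙ (z = -⅙*(-1) = ⅙ ≈ 0.16667)
H(t) = 4 - 3/t
x(Z, q) = Z*q
Q(I) = -8 + 7*I/3 (Q(I) = -8 + 2*(I/6 + I) = -8 + 2*(7*I/6) = -8 + 7*I/3)
E(W) = 2*W
G(k, B) = 1/(6*B)
G(E(Q(H(2))), 65) - 1*(-4811) = (⅙)/65 - 1*(-4811) = (⅙)*(1/65) + 4811 = 1/390 + 4811 = 1876291/390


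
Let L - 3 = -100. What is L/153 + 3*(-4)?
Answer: -1933/153 ≈ -12.634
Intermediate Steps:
L = -97 (L = 3 - 100 = -97)
L/153 + 3*(-4) = -97/153 + 3*(-4) = -97*1/153 - 12 = -97/153 - 12 = -1933/153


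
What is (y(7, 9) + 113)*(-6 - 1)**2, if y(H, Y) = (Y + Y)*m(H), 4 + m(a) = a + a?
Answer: 14357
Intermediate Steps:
m(a) = -4 + 2*a (m(a) = -4 + (a + a) = -4 + 2*a)
y(H, Y) = 2*Y*(-4 + 2*H) (y(H, Y) = (Y + Y)*(-4 + 2*H) = (2*Y)*(-4 + 2*H) = 2*Y*(-4 + 2*H))
(y(7, 9) + 113)*(-6 - 1)**2 = (4*9*(-2 + 7) + 113)*(-6 - 1)**2 = (4*9*5 + 113)*(-7)**2 = (180 + 113)*49 = 293*49 = 14357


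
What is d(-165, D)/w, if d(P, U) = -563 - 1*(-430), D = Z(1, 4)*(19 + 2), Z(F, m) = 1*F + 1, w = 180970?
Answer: -133/180970 ≈ -0.00073493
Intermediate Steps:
Z(F, m) = 1 + F (Z(F, m) = F + 1 = 1 + F)
D = 42 (D = (1 + 1)*(19 + 2) = 2*21 = 42)
d(P, U) = -133 (d(P, U) = -563 + 430 = -133)
d(-165, D)/w = -133/180970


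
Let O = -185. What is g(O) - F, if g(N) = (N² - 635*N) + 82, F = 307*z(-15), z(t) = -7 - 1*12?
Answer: 157615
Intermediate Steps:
z(t) = -19 (z(t) = -7 - 12 = -19)
F = -5833 (F = 307*(-19) = -5833)
g(N) = 82 + N² - 635*N
g(O) - F = (82 + (-185)² - 635*(-185)) - 1*(-5833) = (82 + 34225 + 117475) + 5833 = 151782 + 5833 = 157615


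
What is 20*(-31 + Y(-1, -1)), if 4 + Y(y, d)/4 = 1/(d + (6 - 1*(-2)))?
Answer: -6500/7 ≈ -928.57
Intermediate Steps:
Y(y, d) = -16 + 4/(8 + d) (Y(y, d) = -16 + 4/(d + (6 - 1*(-2))) = -16 + 4/(d + (6 + 2)) = -16 + 4/(d + 8) = -16 + 4/(8 + d))
20*(-31 + Y(-1, -1)) = 20*(-31 + 4*(-31 - 4*(-1))/(8 - 1)) = 20*(-31 + 4*(-31 + 4)/7) = 20*(-31 + 4*(1/7)*(-27)) = 20*(-31 - 108/7) = 20*(-325/7) = -6500/7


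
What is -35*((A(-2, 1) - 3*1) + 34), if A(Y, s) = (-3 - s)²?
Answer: -1645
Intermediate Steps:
-35*((A(-2, 1) - 3*1) + 34) = -35*(((3 + 1)² - 3*1) + 34) = -35*((4² - 3) + 34) = -35*((16 - 3) + 34) = -35*(13 + 34) = -35*47 = -1645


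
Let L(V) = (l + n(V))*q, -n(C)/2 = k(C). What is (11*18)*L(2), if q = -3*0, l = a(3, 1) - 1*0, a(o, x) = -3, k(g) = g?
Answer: 0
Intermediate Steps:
n(C) = -2*C
l = -3 (l = -3 - 1*0 = -3 + 0 = -3)
q = 0
L(V) = 0 (L(V) = (-3 - 2*V)*0 = 0)
(11*18)*L(2) = (11*18)*0 = 198*0 = 0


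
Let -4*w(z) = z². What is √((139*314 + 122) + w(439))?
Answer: 3*I*√1961/2 ≈ 66.425*I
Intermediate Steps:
w(z) = -z²/4
√((139*314 + 122) + w(439)) = √((139*314 + 122) - ¼*439²) = √((43646 + 122) - ¼*192721) = √(43768 - 192721/4) = √(-17649/4) = 3*I*√1961/2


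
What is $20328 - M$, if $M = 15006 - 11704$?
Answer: $17026$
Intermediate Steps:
$M = 3302$ ($M = 15006 - 11704 = 3302$)
$20328 - M = 20328 - 3302 = 17026$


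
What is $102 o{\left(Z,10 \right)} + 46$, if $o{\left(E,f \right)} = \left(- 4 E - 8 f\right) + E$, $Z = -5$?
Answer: $-6584$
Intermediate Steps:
$o{\left(E,f \right)} = - 8 f - 3 E$ ($o{\left(E,f \right)} = \left(- 8 f - 4 E\right) + E = - 8 f - 3 E$)
$102 o{\left(Z,10 \right)} + 46 = 102 \left(\left(-8\right) 10 - -15\right) + 46 = 102 \left(-80 + 15\right) + 46 = 102 \left(-65\right) + 46 = -6630 + 46 = -6584$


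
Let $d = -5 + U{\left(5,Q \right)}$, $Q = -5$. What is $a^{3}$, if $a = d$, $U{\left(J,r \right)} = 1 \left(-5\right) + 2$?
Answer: $-512$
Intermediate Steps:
$U{\left(J,r \right)} = -3$ ($U{\left(J,r \right)} = -5 + 2 = -3$)
$d = -8$ ($d = -5 - 3 = -8$)
$a = -8$
$a^{3} = \left(-8\right)^{3} = -512$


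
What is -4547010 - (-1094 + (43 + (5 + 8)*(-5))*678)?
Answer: -4531000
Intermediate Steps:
-4547010 - (-1094 + (43 + (5 + 8)*(-5))*678) = -4547010 - (-1094 + (43 + 13*(-5))*678) = -4547010 - (-1094 + (43 - 65)*678) = -4547010 - (-1094 - 22*678) = -4547010 - (-1094 - 14916) = -4547010 - 1*(-16010) = -4547010 + 16010 = -4531000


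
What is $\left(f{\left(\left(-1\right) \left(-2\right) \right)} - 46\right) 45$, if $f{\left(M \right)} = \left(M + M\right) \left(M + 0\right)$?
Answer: $-1710$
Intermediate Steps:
$f{\left(M \right)} = 2 M^{2}$ ($f{\left(M \right)} = 2 M M = 2 M^{2}$)
$\left(f{\left(\left(-1\right) \left(-2\right) \right)} - 46\right) 45 = \left(2 \left(\left(-1\right) \left(-2\right)\right)^{2} - 46\right) 45 = \left(2 \cdot 2^{2} - 46\right) 45 = \left(2 \cdot 4 - 46\right) 45 = \left(8 - 46\right) 45 = \left(-38\right) 45 = -1710$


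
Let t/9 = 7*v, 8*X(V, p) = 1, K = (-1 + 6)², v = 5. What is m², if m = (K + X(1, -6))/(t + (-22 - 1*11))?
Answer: 4489/565504 ≈ 0.0079381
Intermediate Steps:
K = 25 (K = 5² = 25)
X(V, p) = ⅛ (X(V, p) = (⅛)*1 = ⅛)
t = 315 (t = 9*(7*5) = 9*35 = 315)
m = 67/752 (m = (25 + ⅛)/(315 + (-22 - 1*11)) = 201/(8*(315 + (-22 - 11))) = 201/(8*(315 - 33)) = (201/8)/282 = (201/8)*(1/282) = 67/752 ≈ 0.089096)
m² = (67/752)² = 4489/565504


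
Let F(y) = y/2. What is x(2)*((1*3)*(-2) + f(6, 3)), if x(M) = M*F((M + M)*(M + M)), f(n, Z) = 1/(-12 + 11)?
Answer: -112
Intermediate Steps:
F(y) = y/2 (F(y) = y*(½) = y/2)
f(n, Z) = -1 (f(n, Z) = 1/(-1) = -1)
x(M) = 2*M³ (x(M) = M*(((M + M)*(M + M))/2) = M*(((2*M)*(2*M))/2) = M*((4*M²)/2) = M*(2*M²) = 2*M³)
x(2)*((1*3)*(-2) + f(6, 3)) = (2*2³)*((1*3)*(-2) - 1) = (2*8)*(3*(-2) - 1) = 16*(-6 - 1) = 16*(-7) = -112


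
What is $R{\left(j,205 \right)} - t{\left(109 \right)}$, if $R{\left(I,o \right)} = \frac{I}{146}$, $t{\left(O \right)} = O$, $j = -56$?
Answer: $- \frac{7985}{73} \approx -109.38$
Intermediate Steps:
$R{\left(I,o \right)} = \frac{I}{146}$ ($R{\left(I,o \right)} = I \frac{1}{146} = \frac{I}{146}$)
$R{\left(j,205 \right)} - t{\left(109 \right)} = \frac{1}{146} \left(-56\right) - 109 = - \frac{28}{73} - 109 = - \frac{7985}{73}$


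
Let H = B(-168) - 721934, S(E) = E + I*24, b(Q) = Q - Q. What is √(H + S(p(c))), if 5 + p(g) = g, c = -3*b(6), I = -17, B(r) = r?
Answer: I*√722515 ≈ 850.01*I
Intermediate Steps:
b(Q) = 0
c = 0 (c = -3*0 = 0)
p(g) = -5 + g
S(E) = -408 + E (S(E) = E - 17*24 = E - 408 = -408 + E)
H = -722102 (H = -168 - 721934 = -722102)
√(H + S(p(c))) = √(-722102 + (-408 + (-5 + 0))) = √(-722102 + (-408 - 5)) = √(-722102 - 413) = √(-722515) = I*√722515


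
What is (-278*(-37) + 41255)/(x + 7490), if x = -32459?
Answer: -7363/3567 ≈ -2.0642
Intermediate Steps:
(-278*(-37) + 41255)/(x + 7490) = (-278*(-37) + 41255)/(-32459 + 7490) = (10286 + 41255)/(-24969) = 51541*(-1/24969) = -7363/3567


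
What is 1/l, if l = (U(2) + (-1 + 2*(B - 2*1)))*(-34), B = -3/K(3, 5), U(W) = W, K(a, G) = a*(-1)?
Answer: 1/34 ≈ 0.029412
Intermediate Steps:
K(a, G) = -a
B = 1 (B = -3/((-1*3)) = -3/(-3) = -3*(-⅓) = 1)
l = 34 (l = (2 + (-1 + 2*(1 - 2*1)))*(-34) = (2 + (-1 + 2*(1 - 2)))*(-34) = (2 + (-1 + 2*(-1)))*(-34) = (2 + (-1 - 2))*(-34) = (2 - 3)*(-34) = -1*(-34) = 34)
1/l = 1/34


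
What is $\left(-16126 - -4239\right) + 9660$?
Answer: $-2227$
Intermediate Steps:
$\left(-16126 - -4239\right) + 9660 = \left(-16126 + 4239\right) + 9660 = -11887 + 9660 = -2227$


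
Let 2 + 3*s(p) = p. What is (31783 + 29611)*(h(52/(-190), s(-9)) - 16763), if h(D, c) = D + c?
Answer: -293376017732/285 ≈ -1.0294e+9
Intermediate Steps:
s(p) = -⅔ + p/3
(31783 + 29611)*(h(52/(-190), s(-9)) - 16763) = (31783 + 29611)*((52/(-190) + (-⅔ + (⅓)*(-9))) - 16763) = 61394*((52*(-1/190) + (-⅔ - 3)) - 16763) = 61394*((-26/95 - 11/3) - 16763) = 61394*(-1123/285 - 16763) = 61394*(-4778578/285) = -293376017732/285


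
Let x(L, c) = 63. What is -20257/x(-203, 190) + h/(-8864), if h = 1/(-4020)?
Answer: -240607784299/748298880 ≈ -321.54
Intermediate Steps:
h = -1/4020 ≈ -0.00024876
-20257/x(-203, 190) + h/(-8864) = -20257/63 - 1/4020/(-8864) = -20257*1/63 - 1/4020*(-1/8864) = -20257/63 + 1/35633280 = -240607784299/748298880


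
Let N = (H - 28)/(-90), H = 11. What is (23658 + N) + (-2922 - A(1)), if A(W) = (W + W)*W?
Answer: 1866077/90 ≈ 20734.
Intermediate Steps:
A(W) = 2*W**2 (A(W) = (2*W)*W = 2*W**2)
N = 17/90 (N = (11 - 28)/(-90) = -1/90*(-17) = 17/90 ≈ 0.18889)
(23658 + N) + (-2922 - A(1)) = (23658 + 17/90) + (-2922 - 2*1**2) = 2129237/90 + (-2922 - 2) = 2129237/90 - 2924 = 1866077/90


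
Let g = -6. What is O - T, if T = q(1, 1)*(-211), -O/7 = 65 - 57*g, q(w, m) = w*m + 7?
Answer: -1161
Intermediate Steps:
q(w, m) = 7 + m*w (q(w, m) = m*w + 7 = 7 + m*w)
O = -2849 (O = -7*(65 - 57*(-6)) = -7*(65 + 342) = -7*407 = -2849)
T = -1688 (T = (7 + 1*1)*(-211) = (7 + 1)*(-211) = 8*(-211) = -1688)
O - T = -2849 - 1*(-1688) = -2849 + 1688 = -1161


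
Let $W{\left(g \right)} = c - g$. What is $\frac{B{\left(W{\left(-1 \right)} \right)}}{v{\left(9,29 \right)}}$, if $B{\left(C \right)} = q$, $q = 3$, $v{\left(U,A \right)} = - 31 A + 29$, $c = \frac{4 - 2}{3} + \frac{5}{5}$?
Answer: $- \frac{1}{290} \approx -0.0034483$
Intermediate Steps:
$c = \frac{5}{3}$ ($c = \left(4 - 2\right) \frac{1}{3} + 5 \cdot \frac{1}{5} = 2 \cdot \frac{1}{3} + 1 = \frac{2}{3} + 1 = \frac{5}{3} \approx 1.6667$)
$W{\left(g \right)} = \frac{5}{3} - g$
$v{\left(U,A \right)} = 29 - 31 A$
$B{\left(C \right)} = 3$
$\frac{B{\left(W{\left(-1 \right)} \right)}}{v{\left(9,29 \right)}} = \frac{3}{29 - 899} = \frac{3}{-870} = 3 \left(- \frac{1}{870}\right) = - \frac{1}{290}$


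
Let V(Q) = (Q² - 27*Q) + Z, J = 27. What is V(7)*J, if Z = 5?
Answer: -3645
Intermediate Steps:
V(Q) = 5 + Q² - 27*Q (V(Q) = (Q² - 27*Q) + 5 = 5 + Q² - 27*Q)
V(7)*J = (5 + 7² - 27*7)*27 = (5 + 49 - 189)*27 = -135*27 = -3645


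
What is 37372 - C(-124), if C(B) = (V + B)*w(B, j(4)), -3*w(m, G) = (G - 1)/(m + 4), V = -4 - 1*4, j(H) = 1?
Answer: 37372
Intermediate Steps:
V = -8 (V = -4 - 4 = -8)
w(m, G) = -(-1 + G)/(3*(4 + m)) (w(m, G) = -(G - 1)/(3*(m + 4)) = -(-1 + G)/(3*(4 + m)))
C(B) = 0 (C(B) = (-8 + B)*((1 - 1*1)/(3*(4 + B))) = (-8 + B)*((1 - 1)/(3*(4 + B))) = (-8 + B)*((⅓)*0/(4 + B)) = (-8 + B)*0 = 0)
37372 - C(-124) = 37372 - 1*0 = 37372 + 0 = 37372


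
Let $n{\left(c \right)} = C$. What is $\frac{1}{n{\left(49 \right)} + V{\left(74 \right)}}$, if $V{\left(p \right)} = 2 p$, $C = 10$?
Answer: $\frac{1}{158} \approx 0.0063291$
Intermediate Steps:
$n{\left(c \right)} = 10$
$\frac{1}{n{\left(49 \right)} + V{\left(74 \right)}} = \frac{1}{10 + 2 \cdot 74} = \frac{1}{10 + 148} = \frac{1}{158}$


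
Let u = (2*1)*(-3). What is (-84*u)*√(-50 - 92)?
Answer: 504*I*√142 ≈ 6005.9*I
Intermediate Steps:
u = -6 (u = 2*(-3) = -6)
(-84*u)*√(-50 - 92) = (-84*(-6))*√(-50 - 92) = 504*√(-142) = 504*(I*√142) = 504*I*√142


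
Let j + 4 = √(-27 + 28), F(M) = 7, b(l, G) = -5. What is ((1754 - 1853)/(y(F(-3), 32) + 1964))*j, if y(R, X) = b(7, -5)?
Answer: 99/653 ≈ 0.15161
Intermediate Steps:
y(R, X) = -5
j = -3 (j = -4 + √(-27 + 28) = -4 + √1 = -4 + 1 = -3)
((1754 - 1853)/(y(F(-3), 32) + 1964))*j = ((1754 - 1853)/(-5 + 1964))*(-3) = -99/1959*(-3) = -99*1/1959*(-3) = -33/653*(-3) = 99/653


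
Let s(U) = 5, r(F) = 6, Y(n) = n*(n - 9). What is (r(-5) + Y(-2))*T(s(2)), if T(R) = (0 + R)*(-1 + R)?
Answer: 560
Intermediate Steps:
Y(n) = n*(-9 + n)
T(R) = R*(-1 + R)
(r(-5) + Y(-2))*T(s(2)) = (6 - 2*(-9 - 2))*(5*(-1 + 5)) = (6 - 2*(-11))*(5*4) = (6 + 22)*20 = 28*20 = 560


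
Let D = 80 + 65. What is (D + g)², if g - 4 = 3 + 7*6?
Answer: 37636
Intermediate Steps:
g = 49 (g = 4 + (3 + 7*6) = 4 + (3 + 42) = 4 + 45 = 49)
D = 145
(D + g)² = (145 + 49)² = 194² = 37636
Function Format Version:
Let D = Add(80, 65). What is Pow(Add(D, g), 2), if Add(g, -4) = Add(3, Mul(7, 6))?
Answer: 37636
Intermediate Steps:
g = 49 (g = Add(4, Add(3, Mul(7, 6))) = Add(4, Add(3, 42)) = Add(4, 45) = 49)
D = 145
Pow(Add(D, g), 2) = Pow(Add(145, 49), 2) = Pow(194, 2) = 37636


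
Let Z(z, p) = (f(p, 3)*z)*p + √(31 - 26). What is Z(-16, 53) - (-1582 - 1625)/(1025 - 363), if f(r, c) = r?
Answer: -29749721/662 + √5 ≈ -44937.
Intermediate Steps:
Z(z, p) = √5 + z*p² (Z(z, p) = (p*z)*p + √(31 - 26) = z*p² + √5 = √5 + z*p²)
Z(-16, 53) - (-1582 - 1625)/(1025 - 363) = (√5 - 16*53²) - (-1582 - 1625)/(1025 - 363) = (√5 - 16*2809) - (-3207)/662 = (√5 - 44944) - (-3207)/662 = (-44944 + √5) - 1*(-3207/662) = (-44944 + √5) + 3207/662 = -29749721/662 + √5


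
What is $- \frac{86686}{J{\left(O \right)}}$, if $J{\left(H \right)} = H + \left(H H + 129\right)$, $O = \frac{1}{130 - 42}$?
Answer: $- \frac{671296384}{999065} \approx -671.92$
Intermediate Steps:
$O = \frac{1}{88} \approx 0.011364$
$J{\left(H \right)} = 129 + H + H^{2}$ ($J{\left(H \right)} = H + \left(H^{2} + 129\right) = H + \left(129 + H^{2}\right) = 129 + H + H^{2}$)
$- \frac{86686}{J{\left(O \right)}} = - \frac{86686}{129 + \frac{1}{88} + \left(\frac{1}{88}\right)^{2}} = - \frac{86686}{129 + \frac{1}{88} + \frac{1}{7744}} = - \frac{86686}{\frac{999065}{7744}} = \left(-86686\right) \frac{7744}{999065} = - \frac{671296384}{999065}$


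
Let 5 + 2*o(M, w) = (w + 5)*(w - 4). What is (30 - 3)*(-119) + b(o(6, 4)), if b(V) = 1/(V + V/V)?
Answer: -9641/3 ≈ -3213.7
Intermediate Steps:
o(M, w) = -5/2 + (-4 + w)*(5 + w)/2 (o(M, w) = -5/2 + ((w + 5)*(w - 4))/2 = -5/2 + ((5 + w)*(-4 + w))/2 = -5/2 + ((-4 + w)*(5 + w))/2 = -5/2 + (-4 + w)*(5 + w)/2)
b(V) = 1/(1 + V) (b(V) = 1/(V + 1) = 1/(1 + V))
(30 - 3)*(-119) + b(o(6, 4)) = (30 - 3)*(-119) + 1/(1 + (-25/2 + (½)*4 + (½)*4²)) = 27*(-119) + 1/(1 + (-25/2 + 2 + (½)*16)) = -3213 + 1/(1 + (-25/2 + 2 + 8)) = -3213 + 1/(1 - 5/2) = -3213 + 1/(-3/2) = -3213 - ⅔ = -9641/3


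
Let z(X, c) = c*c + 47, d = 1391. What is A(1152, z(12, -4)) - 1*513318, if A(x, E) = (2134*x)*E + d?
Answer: 154365257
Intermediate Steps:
z(X, c) = 47 + c² (z(X, c) = c² + 47 = 47 + c²)
A(x, E) = 1391 + 2134*E*x (A(x, E) = (2134*x)*E + 1391 = 2134*E*x + 1391 = 1391 + 2134*E*x)
A(1152, z(12, -4)) - 1*513318 = (1391 + 2134*(47 + (-4)²)*1152) - 1*513318 = (1391 + 2134*(47 + 16)*1152) - 513318 = (1391 + 2134*63*1152) - 513318 = (1391 + 154877184) - 513318 = 154878575 - 513318 = 154365257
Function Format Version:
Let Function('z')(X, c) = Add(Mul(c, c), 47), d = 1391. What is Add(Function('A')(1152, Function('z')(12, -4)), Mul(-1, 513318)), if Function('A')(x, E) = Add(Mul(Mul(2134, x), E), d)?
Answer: 154365257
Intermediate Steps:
Function('z')(X, c) = Add(47, Pow(c, 2)) (Function('z')(X, c) = Add(Pow(c, 2), 47) = Add(47, Pow(c, 2)))
Function('A')(x, E) = Add(1391, Mul(2134, E, x)) (Function('A')(x, E) = Add(Mul(Mul(2134, x), E), 1391) = Add(Mul(2134, E, x), 1391) = Add(1391, Mul(2134, E, x)))
Add(Function('A')(1152, Function('z')(12, -4)), Mul(-1, 513318)) = Add(Add(1391, Mul(2134, Add(47, Pow(-4, 2)), 1152)), Mul(-1, 513318)) = Add(Add(1391, Mul(2134, Add(47, 16), 1152)), -513318) = Add(Add(1391, Mul(2134, 63, 1152)), -513318) = Add(Add(1391, 154877184), -513318) = Add(154878575, -513318) = 154365257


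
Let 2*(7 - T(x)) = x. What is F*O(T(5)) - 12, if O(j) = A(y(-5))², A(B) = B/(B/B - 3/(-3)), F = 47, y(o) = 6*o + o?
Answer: 57527/4 ≈ 14382.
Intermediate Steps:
y(o) = 7*o
A(B) = B/2 (A(B) = B/(1 - 3*(-⅓)) = B/(1 + 1) = B/2)
T(x) = 7 - x/2
O(j) = 1225/4 (O(j) = ((7*(-5))/2)² = ((½)*(-35))² = (-35/2)² = 1225/4)
F*O(T(5)) - 12 = 47*(1225/4) - 12 = 57575/4 - 12 = 57527/4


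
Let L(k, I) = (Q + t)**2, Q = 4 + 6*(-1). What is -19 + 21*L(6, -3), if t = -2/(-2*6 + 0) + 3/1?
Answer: 115/12 ≈ 9.5833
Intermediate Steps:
t = 19/6 (t = -2/(-12 + 0) + 3*1 = -2/(-12) + 3 = -2*(-1/12) + 3 = 1/6 + 3 = 19/6 ≈ 3.1667)
Q = -2 (Q = 4 - 6 = -2)
L(k, I) = 49/36 (L(k, I) = (-2 + 19/6)**2 = (7/6)**2 = 49/36)
-19 + 21*L(6, -3) = -19 + 21*(49/36) = -19 + 343/12 = 115/12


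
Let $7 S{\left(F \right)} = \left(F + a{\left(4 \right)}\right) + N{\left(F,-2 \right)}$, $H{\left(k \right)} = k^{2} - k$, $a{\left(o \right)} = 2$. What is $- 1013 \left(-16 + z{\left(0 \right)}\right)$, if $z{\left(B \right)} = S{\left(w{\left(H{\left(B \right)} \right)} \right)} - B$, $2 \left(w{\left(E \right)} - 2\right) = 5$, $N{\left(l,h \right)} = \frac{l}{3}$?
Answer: $\frac{105352}{7} \approx 15050.0$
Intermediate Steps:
$N{\left(l,h \right)} = \frac{l}{3}$ ($N{\left(l,h \right)} = l \frac{1}{3} = \frac{l}{3}$)
$w{\left(E \right)} = \frac{9}{2}$ ($w{\left(E \right)} = 2 + \frac{1}{2} \cdot 5 = 2 + \frac{5}{2} = \frac{9}{2}$)
$S{\left(F \right)} = \frac{2}{7} + \frac{4 F}{21}$ ($S{\left(F \right)} = \frac{\left(F + 2\right) + \frac{F}{3}}{7} = \frac{\left(2 + F\right) + \frac{F}{3}}{7} = \frac{2 + \frac{4 F}{3}}{7} = \frac{2}{7} + \frac{4 F}{21}$)
$z{\left(B \right)} = \frac{8}{7} - B$ ($z{\left(B \right)} = \left(\frac{2}{7} + \frac{4}{21} \cdot \frac{9}{2}\right) - B = \left(\frac{2}{7} + \frac{6}{7}\right) - B = \frac{8}{7} - B$)
$- 1013 \left(-16 + z{\left(0 \right)}\right) = - 1013 \left(-16 + \left(\frac{8}{7} - 0\right)\right) = - 1013 \left(-16 + \left(\frac{8}{7} + 0\right)\right) = - 1013 \left(-16 + \frac{8}{7}\right) = \left(-1013\right) \left(- \frac{104}{7}\right) = \frac{105352}{7}$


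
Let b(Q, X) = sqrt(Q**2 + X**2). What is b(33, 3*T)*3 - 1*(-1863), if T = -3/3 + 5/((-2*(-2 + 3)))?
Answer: 1863 + 9*sqrt(533)/2 ≈ 1966.9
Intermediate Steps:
T = -7/2 (T = -3*1/3 + 5/((-2*1)) = -1 + 5/(-2) = -1 + 5*(-1/2) = -1 - 5/2 = -7/2 ≈ -3.5000)
b(33, 3*T)*3 - 1*(-1863) = sqrt(33**2 + (3*(-7/2))**2)*3 - 1*(-1863) = sqrt(1089 + (-21/2)**2)*3 + 1863 = sqrt(1089 + 441/4)*3 + 1863 = sqrt(4797/4)*3 + 1863 = (3*sqrt(533)/2)*3 + 1863 = 9*sqrt(533)/2 + 1863 = 1863 + 9*sqrt(533)/2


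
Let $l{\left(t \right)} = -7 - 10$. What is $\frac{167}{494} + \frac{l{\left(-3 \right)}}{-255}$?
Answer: $\frac{2999}{7410} \approx 0.40472$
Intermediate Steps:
$l{\left(t \right)} = -17$
$\frac{167}{494} + \frac{l{\left(-3 \right)}}{-255} = \frac{167}{494} - \frac{17}{-255} = 167 \cdot \frac{1}{494} - - \frac{1}{15} = \frac{167}{494} + \frac{1}{15} = \frac{2999}{7410}$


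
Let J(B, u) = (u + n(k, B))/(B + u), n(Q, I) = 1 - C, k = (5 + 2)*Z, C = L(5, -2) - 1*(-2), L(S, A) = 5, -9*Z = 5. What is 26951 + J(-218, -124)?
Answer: 4608686/171 ≈ 26951.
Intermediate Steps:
Z = -5/9 (Z = -⅑*5 = -5/9 ≈ -0.55556)
C = 7 (C = 5 - 1*(-2) = 5 + 2 = 7)
k = -35/9 (k = (5 + 2)*(-5/9) = 7*(-5/9) = -35/9 ≈ -3.8889)
n(Q, I) = -6 (n(Q, I) = 1 - 1*7 = 1 - 7 = -6)
J(B, u) = (-6 + u)/(B + u) (J(B, u) = (u - 6)/(B + u) = (-6 + u)/(B + u))
26951 + J(-218, -124) = 26951 + (-6 - 124)/(-218 - 124) = 26951 - 130/(-342) = 26951 - 1/342*(-130) = 26951 + 65/171 = 4608686/171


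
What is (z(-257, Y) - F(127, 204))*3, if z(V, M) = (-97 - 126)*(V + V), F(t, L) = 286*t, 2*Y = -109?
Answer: 234900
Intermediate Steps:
Y = -109/2 (Y = (½)*(-109) = -109/2 ≈ -54.500)
z(V, M) = -446*V
(z(-257, Y) - F(127, 204))*3 = (-446*(-257) - 286*127)*3 = (114622 - 1*36322)*3 = (114622 - 36322)*3 = 78300*3 = 234900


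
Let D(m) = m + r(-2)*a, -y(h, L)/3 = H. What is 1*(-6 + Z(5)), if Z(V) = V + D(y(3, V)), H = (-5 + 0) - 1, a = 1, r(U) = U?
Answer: 15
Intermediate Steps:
H = -6 (H = -5 - 1 = -6)
y(h, L) = 18 (y(h, L) = -3*(-6) = 18)
D(m) = -2 + m (D(m) = m - 2*1 = m - 2 = -2 + m)
Z(V) = 16 + V (Z(V) = V + (-2 + 18) = V + 16 = 16 + V)
1*(-6 + Z(5)) = 1*(-6 + (16 + 5)) = 1*(-6 + 21) = 1*15 = 15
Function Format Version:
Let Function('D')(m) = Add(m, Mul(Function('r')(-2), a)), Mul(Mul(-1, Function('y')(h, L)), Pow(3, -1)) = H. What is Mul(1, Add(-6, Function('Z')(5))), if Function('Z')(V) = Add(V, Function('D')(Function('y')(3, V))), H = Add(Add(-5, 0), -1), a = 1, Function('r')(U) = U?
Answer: 15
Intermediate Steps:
H = -6 (H = Add(-5, -1) = -6)
Function('y')(h, L) = 18 (Function('y')(h, L) = Mul(-3, -6) = 18)
Function('D')(m) = Add(-2, m) (Function('D')(m) = Add(m, Mul(-2, 1)) = Add(m, -2) = Add(-2, m))
Function('Z')(V) = Add(16, V) (Function('Z')(V) = Add(V, Add(-2, 18)) = Add(V, 16) = Add(16, V))
Mul(1, Add(-6, Function('Z')(5))) = Mul(1, Add(-6, Add(16, 5))) = Mul(1, Add(-6, 21)) = Mul(1, 15) = 15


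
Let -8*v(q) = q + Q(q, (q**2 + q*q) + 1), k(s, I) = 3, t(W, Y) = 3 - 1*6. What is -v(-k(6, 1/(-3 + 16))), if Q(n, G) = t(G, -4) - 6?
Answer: -3/2 ≈ -1.5000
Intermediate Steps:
t(W, Y) = -3 (t(W, Y) = 3 - 6 = -3)
Q(n, G) = -9 (Q(n, G) = -3 - 6 = -9)
v(q) = 9/8 - q/8 (v(q) = -(q - 9)/8 = -(-9 + q)/8 = 9/8 - q/8)
-v(-k(6, 1/(-3 + 16))) = -(9/8 - (-1)*3/8) = -(9/8 - 1/8*(-3)) = -(9/8 + 3/8) = -1*3/2 = -3/2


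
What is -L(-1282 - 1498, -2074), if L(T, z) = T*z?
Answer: -5765720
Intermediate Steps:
-L(-1282 - 1498, -2074) = -(-1282 - 1498)*(-2074) = -(-2780)*(-2074) = -1*5765720 = -5765720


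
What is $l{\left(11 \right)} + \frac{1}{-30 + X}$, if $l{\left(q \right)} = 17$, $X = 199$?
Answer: $\frac{2874}{169} \approx 17.006$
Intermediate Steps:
$l{\left(11 \right)} + \frac{1}{-30 + X} = 17 + \frac{1}{-30 + 199} = 17 + \frac{1}{169} = \frac{2874}{169}$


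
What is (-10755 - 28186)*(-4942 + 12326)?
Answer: -287540344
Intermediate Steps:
(-10755 - 28186)*(-4942 + 12326) = -38941*7384 = -287540344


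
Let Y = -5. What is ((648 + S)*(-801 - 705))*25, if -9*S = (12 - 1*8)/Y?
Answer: -73201640/3 ≈ -2.4401e+7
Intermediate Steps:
S = 4/45 (S = -(12 - 1*8)/(9*(-5)) = -(12 - 8)*(-1)/(9*5) = -4*(-1)/(9*5) = -⅑*(-⅘) = 4/45 ≈ 0.088889)
((648 + S)*(-801 - 705))*25 = ((648 + 4/45)*(-801 - 705))*25 = ((29164/45)*(-1506))*25 = -14640328/15*25 = -73201640/3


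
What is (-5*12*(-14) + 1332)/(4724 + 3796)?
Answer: 181/710 ≈ 0.25493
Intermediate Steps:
(-5*12*(-14) + 1332)/(4724 + 3796) = (-60*(-14) + 1332)/8520 = (840 + 1332)*(1/8520) = 2172*(1/8520) = 181/710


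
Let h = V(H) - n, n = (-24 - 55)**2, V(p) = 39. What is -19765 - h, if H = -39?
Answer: -13563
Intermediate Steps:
n = 6241 (n = (-79)**2 = 6241)
h = -6202 (h = 39 - 1*6241 = 39 - 6241 = -6202)
-19765 - h = -19765 - 1*(-6202) = -19765 + 6202 = -13563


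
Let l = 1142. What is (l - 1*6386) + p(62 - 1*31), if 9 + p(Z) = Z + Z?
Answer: -5191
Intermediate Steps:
p(Z) = -9 + 2*Z (p(Z) = -9 + (Z + Z) = -9 + 2*Z)
(l - 1*6386) + p(62 - 1*31) = (1142 - 1*6386) + (-9 + 2*(62 - 1*31)) = (1142 - 6386) + (-9 + 2*(62 - 31)) = -5244 + (-9 + 2*31) = -5244 + (-9 + 62) = -5244 + 53 = -5191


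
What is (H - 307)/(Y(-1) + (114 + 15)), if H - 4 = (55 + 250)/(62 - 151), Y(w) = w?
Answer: -3409/1424 ≈ -2.3940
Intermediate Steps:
H = 51/89 (H = 4 + (55 + 250)/(62 - 151) = 4 + 305/(-89) = 4 + 305*(-1/89) = 4 - 305/89 = 51/89 ≈ 0.57303)
(H - 307)/(Y(-1) + (114 + 15)) = (51/89 - 307)/(-1 + (114 + 15)) = -27272/(89*(-1 + 129)) = -27272/89/128 = -27272/89*1/128 = -3409/1424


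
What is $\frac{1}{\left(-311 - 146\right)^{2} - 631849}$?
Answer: $- \frac{1}{423000} \approx -2.3641 \cdot 10^{-6}$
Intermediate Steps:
$\frac{1}{\left(-311 - 146\right)^{2} - 631849} = \frac{1}{\left(-457\right)^{2} - 631849} = \frac{1}{208849 - 631849} = \frac{1}{-423000} = - \frac{1}{423000}$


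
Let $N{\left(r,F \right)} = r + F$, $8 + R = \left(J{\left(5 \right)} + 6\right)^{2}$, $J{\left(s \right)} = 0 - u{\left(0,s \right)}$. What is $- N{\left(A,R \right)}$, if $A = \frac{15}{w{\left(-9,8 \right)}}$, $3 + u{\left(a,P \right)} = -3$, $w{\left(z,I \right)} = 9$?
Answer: $- \frac{413}{3} \approx -137.67$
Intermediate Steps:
$u{\left(a,P \right)} = -6$ ($u{\left(a,P \right)} = -3 - 3 = -6$)
$J{\left(s \right)} = 6$ ($J{\left(s \right)} = 0 - -6 = 0 + 6 = 6$)
$R = 136$ ($R = -8 + \left(6 + 6\right)^{2} = -8 + 12^{2} = -8 + 144 = 136$)
$A = \frac{5}{3}$ ($A = \frac{15}{9} = 15 \cdot \frac{1}{9} = \frac{5}{3} \approx 1.6667$)
$N{\left(r,F \right)} = F + r$
$- N{\left(A,R \right)} = - (136 + \frac{5}{3}) = \left(-1\right) \frac{413}{3} = - \frac{413}{3}$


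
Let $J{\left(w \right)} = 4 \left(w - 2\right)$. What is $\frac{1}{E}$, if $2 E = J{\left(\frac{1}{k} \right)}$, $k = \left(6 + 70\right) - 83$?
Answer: $- \frac{7}{30} \approx -0.23333$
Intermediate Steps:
$k = -7$ ($k = 76 - 83 = -7$)
$J{\left(w \right)} = -8 + 4 w$ ($J{\left(w \right)} = 4 \left(-2 + w\right) = -8 + 4 w$)
$E = - \frac{30}{7}$ ($E = \frac{-8 + \frac{4}{-7}}{2} = \frac{-8 + 4 \left(- \frac{1}{7}\right)}{2} = \frac{-8 - \frac{4}{7}}{2} = \frac{1}{2} \left(- \frac{60}{7}\right) = - \frac{30}{7} \approx -4.2857$)
$\frac{1}{E} = \frac{1}{- \frac{30}{7}} = - \frac{7}{30}$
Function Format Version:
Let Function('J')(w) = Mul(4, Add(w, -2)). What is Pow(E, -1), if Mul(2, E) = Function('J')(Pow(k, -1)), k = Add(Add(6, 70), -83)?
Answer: Rational(-7, 30) ≈ -0.23333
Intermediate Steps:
k = -7 (k = Add(76, -83) = -7)
Function('J')(w) = Add(-8, Mul(4, w)) (Function('J')(w) = Mul(4, Add(-2, w)) = Add(-8, Mul(4, w)))
E = Rational(-30, 7) (E = Mul(Rational(1, 2), Add(-8, Mul(4, Pow(-7, -1)))) = Mul(Rational(1, 2), Add(-8, Mul(4, Rational(-1, 7)))) = Mul(Rational(1, 2), Add(-8, Rational(-4, 7))) = Mul(Rational(1, 2), Rational(-60, 7)) = Rational(-30, 7) ≈ -4.2857)
Pow(E, -1) = Pow(Rational(-30, 7), -1) = Rational(-7, 30)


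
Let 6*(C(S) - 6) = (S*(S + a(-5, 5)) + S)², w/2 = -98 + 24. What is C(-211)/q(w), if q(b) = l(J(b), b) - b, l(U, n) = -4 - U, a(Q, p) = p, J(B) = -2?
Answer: 1870995061/876 ≈ 2.1358e+6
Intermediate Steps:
w = -148 (w = 2*(-98 + 24) = 2*(-74) = -148)
q(b) = -2 - b (q(b) = (-4 - 1*(-2)) - b = (-4 + 2) - b = -2 - b)
C(S) = 6 + (S + S*(5 + S))²/6 (C(S) = 6 + (S*(S + 5) + S)²/6 = 6 + (S*(5 + S) + S)²/6 = 6 + (S + S*(5 + S))²/6)
C(-211)/q(w) = (6 + (⅙)*(-211)²*(6 - 211)²)/(-2 - 1*(-148)) = (6 + (⅙)*44521*(-205)²)/(-2 + 148) = (6 + (⅙)*44521*42025)/146 = (6 + 1870995025/6)*(1/146) = (1870995061/6)*(1/146) = 1870995061/876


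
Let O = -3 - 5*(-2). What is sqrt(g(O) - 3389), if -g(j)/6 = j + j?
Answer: I*sqrt(3473) ≈ 58.932*I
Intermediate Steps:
O = 7 (O = -3 + 10 = 7)
g(j) = -12*j (g(j) = -6*(j + j) = -12*j)
sqrt(g(O) - 3389) = sqrt(-12*7 - 3389) = sqrt(-84 - 3389) = sqrt(-3473) = I*sqrt(3473)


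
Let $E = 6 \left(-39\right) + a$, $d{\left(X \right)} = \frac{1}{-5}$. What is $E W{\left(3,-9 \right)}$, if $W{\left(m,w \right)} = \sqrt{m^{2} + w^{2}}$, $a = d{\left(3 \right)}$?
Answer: $- \frac{3513 \sqrt{10}}{5} \approx -2221.8$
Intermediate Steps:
$d{\left(X \right)} = - \frac{1}{5}$
$a = - \frac{1}{5} \approx -0.2$
$E = - \frac{1171}{5}$ ($E = 6 \left(-39\right) - \frac{1}{5} = -234 - \frac{1}{5} = - \frac{1171}{5} \approx -234.2$)
$E W{\left(3,-9 \right)} = - \frac{1171 \sqrt{3^{2} + \left(-9\right)^{2}}}{5} = - \frac{1171 \sqrt{9 + 81}}{5} = - \frac{1171 \sqrt{90}}{5} = - \frac{1171 \cdot 3 \sqrt{10}}{5} = - \frac{3513 \sqrt{10}}{5}$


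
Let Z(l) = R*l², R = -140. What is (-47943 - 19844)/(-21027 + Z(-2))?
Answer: 67787/21587 ≈ 3.1402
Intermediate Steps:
Z(l) = -140*l²
(-47943 - 19844)/(-21027 + Z(-2)) = (-47943 - 19844)/(-21027 - 140*(-2)²) = -67787/(-21027 - 140*4) = -67787/(-21027 - 560) = -67787/(-21587) = -67787*(-1/21587) = 67787/21587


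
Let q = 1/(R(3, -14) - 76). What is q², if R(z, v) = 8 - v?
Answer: 1/2916 ≈ 0.00034294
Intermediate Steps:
q = -1/54 (q = 1/((8 - 1*(-14)) - 76) = 1/((8 + 14) - 76) = 1/(22 - 76) = 1/(-54) = -1/54 ≈ -0.018519)
q² = (-1/54)² = 1/2916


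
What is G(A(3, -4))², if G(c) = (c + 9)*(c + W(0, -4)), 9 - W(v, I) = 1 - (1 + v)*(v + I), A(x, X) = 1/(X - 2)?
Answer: 1485961/1296 ≈ 1146.6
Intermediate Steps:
A(x, X) = 1/(-2 + X)
W(v, I) = 8 + (1 + v)*(I + v) (W(v, I) = 9 - (1 - (1 + v)*(v + I)) = 9 - (1 - (1 + v)*(I + v)) = 9 + (-1 + (1 + v)*(I + v)) = 8 + (1 + v)*(I + v))
G(c) = (4 + c)*(9 + c) (G(c) = (c + 9)*(c + (8 - 4 + 0 + 0² - 4*0)) = (9 + c)*(c + (8 - 4 + 0 + 0 + 0)) = (9 + c)*(c + 4) = (9 + c)*(4 + c) = (4 + c)*(9 + c))
G(A(3, -4))² = (36 + (1/(-2 - 4))² + 13/(-2 - 4))² = (36 + (1/(-6))² + 13/(-6))² = (36 + (-⅙)² + 13*(-⅙))² = (36 + 1/36 - 13/6)² = (1219/36)² = 1485961/1296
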